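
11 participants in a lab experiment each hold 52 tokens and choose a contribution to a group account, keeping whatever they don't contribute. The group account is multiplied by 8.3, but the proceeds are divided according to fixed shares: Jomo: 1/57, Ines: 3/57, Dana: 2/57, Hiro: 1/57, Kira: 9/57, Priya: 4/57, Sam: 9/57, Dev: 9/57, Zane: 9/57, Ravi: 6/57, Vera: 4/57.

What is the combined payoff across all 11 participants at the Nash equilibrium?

2090.40 tokens

Player j's private return per contributed unit is 8.3 × (j's share). Contributing is weakly dominant for j when that share is at least 1/8.3 = 0.1205, and contributing 0 is dominant otherwise.
Kira, Sam, Dev and Zane are above the threshold, contributing 52 each; the remaining 7 contribute 0. Total contributed: 208.
The group account pays out 8.3 × 208 = 1726.40 in total (split across the unequal shares, but the aggregate is all that matters for the group sum).
The 7 free-riders keep 52 each, adding 364. Group total = 364 + 1726.40 = 2090.40.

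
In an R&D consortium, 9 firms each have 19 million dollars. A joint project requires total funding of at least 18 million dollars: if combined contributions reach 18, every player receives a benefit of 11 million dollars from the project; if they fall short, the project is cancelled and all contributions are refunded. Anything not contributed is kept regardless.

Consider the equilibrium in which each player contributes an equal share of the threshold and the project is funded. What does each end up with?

28 million dollars

Equal share of the threshold: 18/9 = 2.
At this profile no one gains by cutting their contribution: any cut drops the total below 18, the project is cancelled, contributions are refunded, and the deviator ends with 19, which is less than 19 − 2 + 11 = 28. Contributing more than 2 just wastes the excess. So contributing exactly 2 is a best response.
Each player's payoff: 19 − 2 + 11 = 28.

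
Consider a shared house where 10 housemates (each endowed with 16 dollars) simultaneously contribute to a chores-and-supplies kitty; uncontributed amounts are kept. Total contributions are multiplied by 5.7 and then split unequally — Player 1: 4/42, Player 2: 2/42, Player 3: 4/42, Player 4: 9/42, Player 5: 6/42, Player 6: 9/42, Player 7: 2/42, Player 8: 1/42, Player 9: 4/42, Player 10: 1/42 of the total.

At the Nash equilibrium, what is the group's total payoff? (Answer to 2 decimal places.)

For player j, contributing a unit is worthwhile iff 5.7 × (j's share) ≥ 1, i.e. iff j's share is at least 0.1754.
Player 4 and Player 6 are above the threshold, contributing 16 each; the remaining 8 contribute 0. Total contributed: 32.
The chores-and-supplies kitty pays out 5.7 × 32 = 182.40 in total (split across the unequal shares, but the aggregate is all that matters for the group sum).
The 8 free-riders keep 16 each, adding 128. Group total = 128 + 182.40 = 310.40.

310.40 dollars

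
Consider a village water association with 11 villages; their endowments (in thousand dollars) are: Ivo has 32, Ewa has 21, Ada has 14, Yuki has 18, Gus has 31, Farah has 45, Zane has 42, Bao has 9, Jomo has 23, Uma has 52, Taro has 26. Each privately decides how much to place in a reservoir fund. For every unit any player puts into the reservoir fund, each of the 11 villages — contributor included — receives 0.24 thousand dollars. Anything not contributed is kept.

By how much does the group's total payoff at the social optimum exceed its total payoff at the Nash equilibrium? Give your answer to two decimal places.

The private return per contributed unit is 0.24 < 1 for everyone, so the Nash equilibrium is zero contribution and the group total is Σ E_j = 32 + 21 + 14 + 18 + 31 + 45 + 42 + 9 + 23 + 52 + 26 = 313.
Each contributed unit returns 2.640 to the group, so the social optimum is full contribution by everyone: group total = 2.640 × 313 = 826.32.
Efficiency loss = (2.640 − 1) × 313 = 513.32.

513.32 thousand dollars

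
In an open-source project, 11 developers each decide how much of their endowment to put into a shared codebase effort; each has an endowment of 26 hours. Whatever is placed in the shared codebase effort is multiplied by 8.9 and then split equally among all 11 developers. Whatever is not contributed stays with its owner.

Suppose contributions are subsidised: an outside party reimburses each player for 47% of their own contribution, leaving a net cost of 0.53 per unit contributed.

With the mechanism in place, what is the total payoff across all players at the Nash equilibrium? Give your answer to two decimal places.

2679.82 hours

Under the mechanism each unit contributed yields (8.9/11) / 0.53 = 1.5266 back to its contributor per unit of net cost, which exceeds 1, making full contribution the dominant choice for everyone.
So the Nash equilibrium is full contribution by all 11; the group earns 11 × (26 × 0.47 + 8.9 × 26) = 2679.82.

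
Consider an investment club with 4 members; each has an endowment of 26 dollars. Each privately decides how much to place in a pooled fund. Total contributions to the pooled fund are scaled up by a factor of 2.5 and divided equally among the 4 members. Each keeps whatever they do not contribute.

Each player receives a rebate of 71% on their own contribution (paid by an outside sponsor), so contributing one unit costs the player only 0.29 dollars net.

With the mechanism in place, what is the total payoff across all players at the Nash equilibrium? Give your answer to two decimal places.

The effective private return per unit is now (2.5/4) / 0.29 = 2.1552 > 1, so every player's dominant strategy flips to full contribution.
At the Nash equilibrium everyone contributes 26. Group total payoff = 4 × (26 × 0.71 + 2.5 × 26) = 333.84.

333.84 dollars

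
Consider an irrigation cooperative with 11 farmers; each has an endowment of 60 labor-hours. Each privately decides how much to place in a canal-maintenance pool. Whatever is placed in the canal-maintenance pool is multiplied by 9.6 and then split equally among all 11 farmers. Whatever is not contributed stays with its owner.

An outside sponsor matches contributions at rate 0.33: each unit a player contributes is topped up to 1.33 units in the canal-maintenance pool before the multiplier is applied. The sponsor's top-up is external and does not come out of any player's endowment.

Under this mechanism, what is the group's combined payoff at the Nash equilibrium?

With the mechanism, a contributed unit returns 9.6 × 1.33 / 11 = 1.1607 per unit of net cost to the contributor — now above 1 — so contributing fully is weakly dominant for every player.
So the Nash equilibrium is full contribution by all 11; the group earns 9.6 × 1.33 × 660 = 8426.88.

8426.88 labor-hours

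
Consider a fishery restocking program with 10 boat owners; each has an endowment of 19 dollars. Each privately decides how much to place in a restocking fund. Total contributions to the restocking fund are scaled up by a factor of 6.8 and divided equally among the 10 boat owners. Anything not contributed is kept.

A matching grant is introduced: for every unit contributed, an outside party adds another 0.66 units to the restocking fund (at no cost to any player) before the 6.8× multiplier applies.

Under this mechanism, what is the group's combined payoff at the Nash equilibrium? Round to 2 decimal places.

2144.72 dollars

The effective private return per unit is now 6.8 × 1.66 / 10 = 1.1288 > 1, so every player's dominant strategy flips to full contribution.
So the Nash equilibrium is full contribution by all 10; the group earns 6.8 × 1.66 × 190 = 2144.72.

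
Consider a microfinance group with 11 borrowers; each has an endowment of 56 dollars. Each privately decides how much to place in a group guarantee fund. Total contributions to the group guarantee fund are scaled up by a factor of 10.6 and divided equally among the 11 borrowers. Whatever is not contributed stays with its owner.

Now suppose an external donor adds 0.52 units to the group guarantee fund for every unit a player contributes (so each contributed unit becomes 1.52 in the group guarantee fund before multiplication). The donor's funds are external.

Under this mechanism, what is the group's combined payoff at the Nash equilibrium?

9924.99 dollars

Under the mechanism each unit contributed yields 10.6 × 1.52 / 11 = 1.4647 back to its contributor per unit of net cost, which exceeds 1, making full contribution the dominant choice for everyone.
So the Nash equilibrium is full contribution by all 11; the group earns 10.6 × 1.52 × 616 = 9924.99.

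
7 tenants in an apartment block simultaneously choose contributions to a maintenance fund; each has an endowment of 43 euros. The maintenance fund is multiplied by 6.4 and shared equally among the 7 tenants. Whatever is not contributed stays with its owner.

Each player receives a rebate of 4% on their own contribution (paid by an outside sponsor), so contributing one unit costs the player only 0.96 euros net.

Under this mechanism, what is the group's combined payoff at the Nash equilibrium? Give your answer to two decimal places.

301.00 euros

The effective private return is (6.4/7) / 0.96 = 0.9524, which is still under 1, so the mechanism doesn't change anyone's dominant strategy: zero contribution.
Everyone keeps their endowment and the group total is 7 × 43 = 301.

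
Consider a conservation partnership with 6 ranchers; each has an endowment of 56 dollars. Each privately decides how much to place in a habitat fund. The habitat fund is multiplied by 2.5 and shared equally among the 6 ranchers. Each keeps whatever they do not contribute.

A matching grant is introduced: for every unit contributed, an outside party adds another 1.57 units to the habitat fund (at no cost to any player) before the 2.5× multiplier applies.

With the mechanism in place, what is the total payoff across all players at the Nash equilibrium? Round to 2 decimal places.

The effective private return per unit is now 2.5 × 2.57 / 6 = 1.0708 > 1, so every player's dominant strategy flips to full contribution.
At the Nash equilibrium everyone contributes 56. Group total payoff = 2.5 × 2.57 × 336 = 2158.80.

2158.80 dollars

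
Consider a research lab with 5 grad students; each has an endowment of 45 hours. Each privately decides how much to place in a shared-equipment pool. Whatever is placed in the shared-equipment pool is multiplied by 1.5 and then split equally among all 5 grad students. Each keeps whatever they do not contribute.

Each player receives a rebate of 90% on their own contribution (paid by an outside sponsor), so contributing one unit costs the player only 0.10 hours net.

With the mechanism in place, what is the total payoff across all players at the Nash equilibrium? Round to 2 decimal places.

540.00 hours

With the mechanism, a contributed unit returns (1.5/5) / 0.10 = 3.0000 per unit of net cost to the contributor — now above 1 — so contributing fully is weakly dominant for every player.
At the Nash equilibrium everyone contributes 45. Group total payoff = 5 × (45 × 0.90 + 1.5 × 45) = 540.00.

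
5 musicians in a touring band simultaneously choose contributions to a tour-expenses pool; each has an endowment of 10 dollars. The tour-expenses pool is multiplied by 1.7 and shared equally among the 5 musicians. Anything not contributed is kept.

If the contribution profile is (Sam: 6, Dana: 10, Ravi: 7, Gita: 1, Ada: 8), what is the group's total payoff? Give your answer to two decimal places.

Total contributed: 6 + 10 + 7 + 1 + 8 = 32; total kept: 5 × 10 − 32 = 18.
The tour-expenses pool pays out 1.7 × 32 = 54.40 in aggregate.
Group total = 18 + 54.40 = 72.40.

72.40 dollars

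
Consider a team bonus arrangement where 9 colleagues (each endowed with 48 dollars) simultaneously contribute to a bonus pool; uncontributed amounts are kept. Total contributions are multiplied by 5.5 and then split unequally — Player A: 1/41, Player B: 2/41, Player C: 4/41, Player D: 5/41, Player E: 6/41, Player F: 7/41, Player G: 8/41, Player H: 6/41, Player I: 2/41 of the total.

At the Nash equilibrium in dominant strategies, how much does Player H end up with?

86.63 dollars

A player with share s gets back 5.5·s per unit contributed, so full contribution is dominant for anyone with s > 1/5.5 = 0.1818 and zero contribution is dominant for anyone below.
Only Player G (8/41) clears that bar, contributing 48; the remaining 8 contribute 0. Total contributed: 48.
Player H keeps 48 and receives 5.5 × 48 × 6/41 = 38.63 from the bonus pool, for a payoff of 86.63.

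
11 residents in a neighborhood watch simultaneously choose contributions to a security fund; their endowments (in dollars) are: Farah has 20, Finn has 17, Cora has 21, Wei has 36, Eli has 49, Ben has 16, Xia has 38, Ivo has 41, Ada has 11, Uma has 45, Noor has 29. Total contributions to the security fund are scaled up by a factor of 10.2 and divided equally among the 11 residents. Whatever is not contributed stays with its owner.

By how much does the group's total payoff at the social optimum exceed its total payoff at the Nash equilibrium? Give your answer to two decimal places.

2971.60 dollars

The private return per contributed unit is 10.2/11 = 0.9273 < 1 for every player regardless of endowment, so the Nash equilibrium is zero contribution and the group total is Σ E_j = 20 + 17 + 21 + 36 + 49 + 16 + 38 + 41 + 11 + 45 + 29 = 323.
Each contributed unit returns 10.200 to the group, so the social optimum is full contribution by everyone: group total = 10.200 × 323 = 3294.60.
Efficiency loss = (10.200 − 1) × 323 = 2971.60.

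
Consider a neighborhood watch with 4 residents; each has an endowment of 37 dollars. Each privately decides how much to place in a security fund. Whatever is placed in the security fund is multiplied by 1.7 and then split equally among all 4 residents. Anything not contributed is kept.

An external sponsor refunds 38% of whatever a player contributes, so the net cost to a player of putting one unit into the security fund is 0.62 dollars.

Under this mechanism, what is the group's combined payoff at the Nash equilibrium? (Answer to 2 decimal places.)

The effective private return is (1.7/4) / 0.62 = 0.6855, which is still under 1, so the mechanism doesn't change anyone's dominant strategy: zero contribution.
At the Nash equilibrium no one contributes; group total payoff = 4 × 37 = 148.

148.00 dollars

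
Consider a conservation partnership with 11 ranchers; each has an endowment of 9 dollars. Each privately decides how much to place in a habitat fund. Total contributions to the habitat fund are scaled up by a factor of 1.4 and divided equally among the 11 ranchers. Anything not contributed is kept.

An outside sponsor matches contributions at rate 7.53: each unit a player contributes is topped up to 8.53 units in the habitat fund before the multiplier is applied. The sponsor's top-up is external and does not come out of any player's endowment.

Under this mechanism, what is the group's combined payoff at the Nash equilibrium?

The effective private return per unit is now 1.4 × 8.53 / 11 = 1.0856 > 1, so every player's dominant strategy flips to full contribution.
At the Nash equilibrium everyone contributes 9. Group total payoff = 1.4 × 8.53 × 99 = 1182.26.

1182.26 dollars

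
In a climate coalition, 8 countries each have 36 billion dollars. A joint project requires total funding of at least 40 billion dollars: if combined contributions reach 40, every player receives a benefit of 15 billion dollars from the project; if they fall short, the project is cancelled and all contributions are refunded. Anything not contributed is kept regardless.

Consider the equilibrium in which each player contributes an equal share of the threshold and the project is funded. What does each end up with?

46 billion dollars

Equal share of the threshold: 40/8 = 5.
At this profile no one gains by cutting their contribution: any cut drops the total below 40, the project is cancelled, contributions are refunded, and the deviator ends with 36, which is less than 36 − 5 + 15 = 46. Contributing more than 5 just wastes the excess. So contributing exactly 5 is a best response.
Each player's payoff: 36 − 5 + 15 = 46.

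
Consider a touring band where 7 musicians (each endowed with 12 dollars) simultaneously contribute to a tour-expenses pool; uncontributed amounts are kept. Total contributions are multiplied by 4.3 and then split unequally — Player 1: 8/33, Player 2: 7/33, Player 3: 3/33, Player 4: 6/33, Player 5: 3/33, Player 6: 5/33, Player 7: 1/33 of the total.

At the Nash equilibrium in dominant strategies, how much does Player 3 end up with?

Player j's private return per contributed unit is 4.3 × (j's share). Contributing is weakly dominant for j when that share is at least 1/4.3 = 0.2326, and contributing 0 is dominant otherwise.
The only share above 0.2326 is Player 1's 8/33, contributing 12; the remaining 6 contribute 0. Total contributed: 12.
Player 3 keeps 12 and receives 4.3 × 12 × 3/33 = 4.69 from the tour-expenses pool, for a payoff of 16.69.

16.69 dollars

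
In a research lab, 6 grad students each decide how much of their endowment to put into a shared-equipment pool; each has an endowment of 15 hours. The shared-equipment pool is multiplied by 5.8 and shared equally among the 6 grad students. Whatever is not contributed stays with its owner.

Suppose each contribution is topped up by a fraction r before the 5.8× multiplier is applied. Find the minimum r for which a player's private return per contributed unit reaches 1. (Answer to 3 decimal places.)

0.034

With matching at rate r, one contributed unit becomes (1 + r) in the shared-equipment pool and returns 5.8 × (1 + r) / 6 to the contributor.
Setting this equal to 1: 1 + r = 6/5.8 = 1.0345.
So the minimum matching rate is r = 1.0345 − 1 = 0.034.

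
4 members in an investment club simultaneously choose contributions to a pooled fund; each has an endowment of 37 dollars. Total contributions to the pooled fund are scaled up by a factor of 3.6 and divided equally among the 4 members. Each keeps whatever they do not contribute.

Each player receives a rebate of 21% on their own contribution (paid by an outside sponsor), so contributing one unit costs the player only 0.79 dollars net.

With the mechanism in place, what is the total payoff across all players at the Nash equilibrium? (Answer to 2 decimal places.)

563.88 dollars

With the mechanism, a contributed unit returns (3.6/4) / 0.79 = 1.1392 per unit of net cost to the contributor — now above 1 — so contributing fully is weakly dominant for every player.
At the Nash equilibrium everyone contributes 37. Group total payoff = 4 × (37 × 0.21 + 3.6 × 37) = 563.88.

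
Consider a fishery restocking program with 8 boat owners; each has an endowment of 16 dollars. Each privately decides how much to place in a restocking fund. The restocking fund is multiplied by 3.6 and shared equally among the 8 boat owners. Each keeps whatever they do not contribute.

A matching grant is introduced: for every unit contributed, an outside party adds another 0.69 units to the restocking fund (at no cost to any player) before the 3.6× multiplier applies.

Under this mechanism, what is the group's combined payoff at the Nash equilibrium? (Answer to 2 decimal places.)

Even with the mechanism, each unit contributed returns only 3.6 × 1.69 / 8 = 0.7605 per unit of net cost, so contributing nothing is still dominant.
At the Nash equilibrium no one contributes; group total payoff = 8 × 16 = 128.

128.00 dollars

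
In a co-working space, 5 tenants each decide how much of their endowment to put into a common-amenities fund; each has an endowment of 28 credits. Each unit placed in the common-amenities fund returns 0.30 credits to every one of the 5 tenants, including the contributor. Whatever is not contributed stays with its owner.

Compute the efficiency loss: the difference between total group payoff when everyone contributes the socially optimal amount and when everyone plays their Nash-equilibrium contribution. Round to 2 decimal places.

70.00 credits

The private return per contributed unit is 0.30 < 1, so contributing 0 is dominant for every player. At the Nash equilibrium everyone keeps their 28, and the group total is 5 × 28 = 140.
Each contributed unit returns 1.500 to the group as a whole (0.30 to each of 5 players), which exceeds 1, so the social optimum is full contribution: group total = 1.500 × 140 = 210.00.
Efficiency loss = 210.00 − 140 = 70.00.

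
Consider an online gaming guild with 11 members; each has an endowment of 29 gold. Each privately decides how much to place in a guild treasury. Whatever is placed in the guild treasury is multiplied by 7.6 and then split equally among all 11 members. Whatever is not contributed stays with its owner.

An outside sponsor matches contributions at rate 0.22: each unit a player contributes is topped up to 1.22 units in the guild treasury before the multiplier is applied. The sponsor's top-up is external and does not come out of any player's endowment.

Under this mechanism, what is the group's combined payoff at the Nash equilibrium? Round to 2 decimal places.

The effective private return is 7.6 × 1.22 / 11 = 0.8429, which is still under 1, so the mechanism doesn't change anyone's dominant strategy: zero contribution.
Everyone keeps their endowment and the group total is 11 × 29 = 319.

319.00 gold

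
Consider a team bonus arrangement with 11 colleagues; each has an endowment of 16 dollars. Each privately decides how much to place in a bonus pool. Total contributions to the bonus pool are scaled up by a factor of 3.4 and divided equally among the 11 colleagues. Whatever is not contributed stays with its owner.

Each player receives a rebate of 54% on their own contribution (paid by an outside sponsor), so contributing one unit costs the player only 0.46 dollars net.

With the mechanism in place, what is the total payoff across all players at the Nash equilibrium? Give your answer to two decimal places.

176.00 dollars

The effective private return is (3.4/11) / 0.46 = 0.6719, which is still under 1, so the mechanism doesn't change anyone's dominant strategy: zero contribution.
Everyone keeps their endowment and the group total is 11 × 16 = 176.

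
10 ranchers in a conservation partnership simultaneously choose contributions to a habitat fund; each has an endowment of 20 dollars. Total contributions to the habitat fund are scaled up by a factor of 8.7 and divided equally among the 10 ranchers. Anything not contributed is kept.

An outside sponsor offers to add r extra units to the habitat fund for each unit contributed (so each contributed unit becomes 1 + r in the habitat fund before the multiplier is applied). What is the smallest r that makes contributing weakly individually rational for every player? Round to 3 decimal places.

0.149

With matching at rate r, one contributed unit becomes (1 + r) in the habitat fund and returns 8.7 × (1 + r) / 10 to the contributor.
Setting this equal to 1: 1 + r = 10/8.7 = 1.1494.
So the minimum matching rate is r = 1.1494 − 1 = 0.149.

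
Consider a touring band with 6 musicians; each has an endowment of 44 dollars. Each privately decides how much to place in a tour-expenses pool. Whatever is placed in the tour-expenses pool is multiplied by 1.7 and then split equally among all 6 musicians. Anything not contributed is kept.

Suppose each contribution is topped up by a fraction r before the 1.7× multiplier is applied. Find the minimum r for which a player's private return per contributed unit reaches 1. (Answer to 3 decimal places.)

With matching at rate r, one contributed unit becomes (1 + r) in the tour-expenses pool and returns 1.7 × (1 + r) / 6 to the contributor.
Setting this equal to 1: 1 + r = 6/1.7 = 3.5294.
So the minimum matching rate is r = 3.5294 − 1 = 2.529.

2.529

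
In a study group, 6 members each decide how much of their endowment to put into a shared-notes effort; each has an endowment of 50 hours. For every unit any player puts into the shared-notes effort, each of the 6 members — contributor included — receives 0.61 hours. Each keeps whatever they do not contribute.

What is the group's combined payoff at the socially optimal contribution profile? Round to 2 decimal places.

1098.00 hours

Each contributed unit returns 3.660 to the group as a whole (0.61 to each of 6 players), which exceeds 1, so the social optimum is full contribution: group total = 3.660 × 300 = 1098.00.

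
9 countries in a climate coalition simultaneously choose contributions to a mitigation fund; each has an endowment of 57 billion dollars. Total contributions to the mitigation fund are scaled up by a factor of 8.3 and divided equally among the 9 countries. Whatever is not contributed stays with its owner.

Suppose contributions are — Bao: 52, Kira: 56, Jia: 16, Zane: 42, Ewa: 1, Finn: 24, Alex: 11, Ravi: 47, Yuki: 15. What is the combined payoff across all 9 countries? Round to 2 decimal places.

Total contributed: 52 + 56 + 16 + 42 + 1 + 24 + 11 + 47 + 15 = 264; total kept: 9 × 57 − 264 = 249.
The mitigation fund pays out 8.3 × 264 = 2191.20 in aggregate.
Group total = 249 + 2191.20 = 2440.20.

2440.20 billion dollars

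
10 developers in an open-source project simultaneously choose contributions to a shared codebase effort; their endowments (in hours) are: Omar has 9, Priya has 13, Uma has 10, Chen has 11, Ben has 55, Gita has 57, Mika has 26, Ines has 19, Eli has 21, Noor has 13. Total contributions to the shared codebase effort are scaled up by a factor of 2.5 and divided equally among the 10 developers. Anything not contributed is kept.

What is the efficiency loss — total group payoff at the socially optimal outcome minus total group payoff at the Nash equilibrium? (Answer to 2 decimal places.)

The private return per contributed unit is 2.5/10 = 0.2500 < 1 for every player regardless of endowment, so the Nash equilibrium is zero contribution and the group total is Σ E_j = 9 + 13 + 10 + 11 + 55 + 57 + 26 + 19 + 21 + 13 = 234.
Each contributed unit returns 2.500 to the group, so the social optimum is full contribution by everyone: group total = 2.500 × 234 = 585.00.
Efficiency loss = (2.500 − 1) × 234 = 351.00.

351.00 hours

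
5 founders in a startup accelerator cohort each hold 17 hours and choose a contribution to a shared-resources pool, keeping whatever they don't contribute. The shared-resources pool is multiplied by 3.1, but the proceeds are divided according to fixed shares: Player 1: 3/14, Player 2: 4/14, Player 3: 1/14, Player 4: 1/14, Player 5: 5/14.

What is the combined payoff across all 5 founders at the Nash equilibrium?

120.70 hours

Each unit j contributes comes back to j as 3.1 × (j's share), so j prefers to contribute only if that share exceeds 1/3.1 = 0.3226; otherwise keeping the unit dominates.
Only Player 5 (5/14) clears that bar, contributing 17; the remaining 4 contribute 0. Total contributed: 17.
The shared-resources pool pays out 3.1 × 17 = 52.70 in total (split across the unequal shares, but the aggregate is all that matters for the group sum).
The 4 free-riders keep 17 each, adding 68. Group total = 68 + 52.70 = 120.70.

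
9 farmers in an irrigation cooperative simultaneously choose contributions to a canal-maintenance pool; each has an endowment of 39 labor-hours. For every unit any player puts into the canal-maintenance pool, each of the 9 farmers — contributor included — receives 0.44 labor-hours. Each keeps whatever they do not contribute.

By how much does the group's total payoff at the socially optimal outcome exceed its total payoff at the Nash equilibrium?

1038.96 labor-hours

The private return per contributed unit is 0.44 < 1, so contributing 0 is dominant for every player. At the Nash equilibrium everyone keeps their 39, and the group total is 9 × 39 = 351.
Each contributed unit returns 3.960 to the group as a whole (0.44 to each of 9 players), which exceeds 1, so the social optimum is full contribution: group total = 3.960 × 351 = 1389.96.
Efficiency loss = 1389.96 − 351 = 1038.96.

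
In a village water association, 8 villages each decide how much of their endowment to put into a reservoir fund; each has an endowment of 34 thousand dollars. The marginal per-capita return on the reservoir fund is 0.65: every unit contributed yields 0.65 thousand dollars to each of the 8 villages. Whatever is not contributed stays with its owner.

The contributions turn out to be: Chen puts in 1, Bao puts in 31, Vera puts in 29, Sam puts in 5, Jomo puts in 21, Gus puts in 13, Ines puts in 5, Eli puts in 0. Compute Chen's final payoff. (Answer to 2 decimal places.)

Total contributed: 1 + 31 + 29 + 5 + 21 + 13 + 5 + 0 = 105.
Each receives 0.65 × 105 = 68.25 from the reservoir fund.
Chen keeps 34 − 1 = 33, so Chen's payoff is 33 + 68.25 = 101.25.

101.25 thousand dollars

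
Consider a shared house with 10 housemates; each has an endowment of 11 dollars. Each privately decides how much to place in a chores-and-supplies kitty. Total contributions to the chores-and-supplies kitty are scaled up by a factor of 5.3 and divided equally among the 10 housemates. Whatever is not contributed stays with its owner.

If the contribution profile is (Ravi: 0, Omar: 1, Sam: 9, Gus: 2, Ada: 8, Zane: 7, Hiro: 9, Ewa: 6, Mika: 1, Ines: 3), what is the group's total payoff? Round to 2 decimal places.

307.80 dollars

Total contributed: 0 + 1 + 9 + 2 + 8 + 7 + 9 + 6 + 1 + 3 = 46; total kept: 10 × 11 − 46 = 64.
The chores-and-supplies kitty pays out 5.3 × 46 = 243.80 in aggregate.
Group total = 64 + 243.80 = 307.80.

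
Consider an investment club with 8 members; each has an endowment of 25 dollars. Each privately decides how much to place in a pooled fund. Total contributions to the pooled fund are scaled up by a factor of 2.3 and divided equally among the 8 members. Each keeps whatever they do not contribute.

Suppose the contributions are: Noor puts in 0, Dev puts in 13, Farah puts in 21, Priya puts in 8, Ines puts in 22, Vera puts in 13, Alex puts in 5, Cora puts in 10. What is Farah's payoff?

30.45 dollars

Total contributed: 0 + 13 + 21 + 8 + 22 + 13 + 5 + 10 = 92.
Each receives 2.3 × 92 / 8 = 26.45 from the pooled fund.
Farah keeps 25 − 21 = 4, so Farah's payoff is 4 + 26.45 = 30.45.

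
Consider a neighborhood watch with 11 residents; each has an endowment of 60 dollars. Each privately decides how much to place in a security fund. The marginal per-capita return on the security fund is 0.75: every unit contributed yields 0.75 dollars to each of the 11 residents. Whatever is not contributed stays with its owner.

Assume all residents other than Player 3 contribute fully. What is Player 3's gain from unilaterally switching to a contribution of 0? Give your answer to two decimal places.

15.00 dollars

Switching from a contribution of 60 to 0 lets Player 3 keep an extra 60 dollars, but lowers the security fund by 60, which costs Player 3 their own share of that drop: 0.75 × 60 = 45.00.
Net gain = 60 − 45.00 = 15.00. The private return per contributed unit (0.75) is below 1, so free-riding is indeed the best response regardless of what the others do.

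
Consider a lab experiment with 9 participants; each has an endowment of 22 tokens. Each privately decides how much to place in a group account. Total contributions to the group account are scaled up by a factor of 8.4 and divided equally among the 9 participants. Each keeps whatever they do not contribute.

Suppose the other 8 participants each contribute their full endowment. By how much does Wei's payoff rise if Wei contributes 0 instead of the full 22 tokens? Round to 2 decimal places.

1.47 tokens

Switching from a contribution of 22 to 0 lets Wei keep an extra 22 tokens, but lowers the group account by 22, which costs Wei their own share of that drop: 8.4/9 × 22 = 20.53.
Net gain = 22 − 20.53 = 1.47. The private return per contributed unit (0.9333) is below 1, so free-riding is indeed the best response regardless of what the others do.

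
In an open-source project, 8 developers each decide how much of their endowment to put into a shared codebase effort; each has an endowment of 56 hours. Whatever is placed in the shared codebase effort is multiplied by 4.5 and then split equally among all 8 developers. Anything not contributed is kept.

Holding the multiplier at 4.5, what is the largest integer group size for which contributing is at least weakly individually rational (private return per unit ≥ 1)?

4

Private return per unit is 4.5/(group size), which is ≥ 1 whenever the group size is ≤ 4.5.
The largest such integer is 4.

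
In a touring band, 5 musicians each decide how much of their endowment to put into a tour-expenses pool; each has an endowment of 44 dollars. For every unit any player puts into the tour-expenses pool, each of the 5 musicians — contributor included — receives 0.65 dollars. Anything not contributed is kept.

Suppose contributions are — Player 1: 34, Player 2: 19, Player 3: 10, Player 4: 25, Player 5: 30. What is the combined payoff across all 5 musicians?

Total contributed: 34 + 19 + 10 + 25 + 30 = 118; total kept: 5 × 44 − 118 = 102.
The tour-expenses pool pays out 0.65 × 5 × 118 = 383.50 in aggregate.
Group total = 102 + 383.50 = 485.50.

485.50 dollars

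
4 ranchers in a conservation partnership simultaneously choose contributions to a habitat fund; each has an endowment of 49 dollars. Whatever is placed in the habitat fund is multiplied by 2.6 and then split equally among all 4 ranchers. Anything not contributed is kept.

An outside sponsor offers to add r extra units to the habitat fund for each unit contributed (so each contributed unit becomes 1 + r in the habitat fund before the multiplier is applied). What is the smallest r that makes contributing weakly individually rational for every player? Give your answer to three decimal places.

0.538

With matching at rate r, one contributed unit becomes (1 + r) in the habitat fund and returns 2.6 × (1 + r) / 4 to the contributor.
Setting this equal to 1: 1 + r = 4/2.6 = 1.5385.
So the minimum matching rate is r = 1.5385 − 1 = 0.538.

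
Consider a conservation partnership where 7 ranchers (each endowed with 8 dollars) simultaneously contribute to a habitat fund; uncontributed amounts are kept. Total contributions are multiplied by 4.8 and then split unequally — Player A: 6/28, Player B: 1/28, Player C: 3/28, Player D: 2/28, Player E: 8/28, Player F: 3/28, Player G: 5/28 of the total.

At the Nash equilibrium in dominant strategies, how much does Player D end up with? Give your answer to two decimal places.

13.49 dollars

A player with share s gets back 4.8·s per unit contributed, so full contribution is dominant for anyone with s > 1/4.8 = 0.2083 and zero contribution is dominant for anyone below.
The shares above 0.2083 belong to Player A and Player E, contributing 8 each; the remaining 5 contribute 0. Total contributed: 16.
Player D keeps 8 and receives 4.8 × 16 × 2/28 = 5.49 from the habitat fund, for a payoff of 13.49.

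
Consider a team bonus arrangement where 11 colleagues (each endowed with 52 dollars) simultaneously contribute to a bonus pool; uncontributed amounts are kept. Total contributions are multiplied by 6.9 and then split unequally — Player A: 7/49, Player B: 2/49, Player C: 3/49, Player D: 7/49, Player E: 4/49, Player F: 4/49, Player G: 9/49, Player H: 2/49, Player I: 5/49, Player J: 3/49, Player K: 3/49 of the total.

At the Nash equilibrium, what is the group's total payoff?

For player j, contributing a unit is worthwhile iff 6.9 × (j's share) ≥ 1, i.e. iff j's share is at least 0.1449.
The only share above 0.1449 is Player G's 9/49, contributing 52; the remaining 10 contribute 0. Total contributed: 52.
The bonus pool pays out 6.9 × 52 = 358.80 in total (split across the unequal shares, but the aggregate is all that matters for the group sum).
The 10 free-riders keep 52 each, adding 520. Group total = 520 + 358.80 = 878.80.

878.80 dollars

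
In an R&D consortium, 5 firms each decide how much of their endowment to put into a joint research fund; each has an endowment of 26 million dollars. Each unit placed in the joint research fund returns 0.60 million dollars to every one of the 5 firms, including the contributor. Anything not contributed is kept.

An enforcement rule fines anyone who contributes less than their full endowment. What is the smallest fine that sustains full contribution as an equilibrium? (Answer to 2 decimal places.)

10.40 million dollars

Given the others contribute fully, the best deviation is to contribute 0 (any partial contribution still incurs the fine and gives up units whose private return 0.60 is below 1).
Deviating from 26 to 0 saves 26 million dollars but forfeits the deviator's share of the drop in the joint research fund: 0.60 × 26 = 15.60.
So the deviation gain is 26 − 15.60 = 10.40, and the fine must be at least 10.40 million dollars to wipe it out.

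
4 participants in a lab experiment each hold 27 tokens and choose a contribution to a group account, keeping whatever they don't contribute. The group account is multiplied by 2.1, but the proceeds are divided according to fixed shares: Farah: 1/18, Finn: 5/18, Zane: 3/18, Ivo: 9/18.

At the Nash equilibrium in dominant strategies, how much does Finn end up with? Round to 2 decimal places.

42.75 tokens

For player j, contributing a unit is worthwhile iff 2.1 × (j's share) ≥ 1, i.e. iff j's share is at least 0.4762.
Ivo alone (share 9/18) is above the threshold, contributing 27; the remaining 3 contribute 0. Total contributed: 27.
Finn keeps 27 and receives 2.1 × 27 × 5/18 = 15.75 from the group account, for a payoff of 42.75.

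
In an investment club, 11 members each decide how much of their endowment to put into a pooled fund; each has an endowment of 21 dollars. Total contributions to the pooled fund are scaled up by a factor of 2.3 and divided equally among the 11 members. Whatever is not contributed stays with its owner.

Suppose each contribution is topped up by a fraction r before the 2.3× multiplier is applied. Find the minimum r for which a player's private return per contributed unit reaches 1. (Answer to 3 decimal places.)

3.783

With matching at rate r, one contributed unit becomes (1 + r) in the pooled fund and returns 2.3 × (1 + r) / 11 to the contributor.
Setting this equal to 1: 1 + r = 11/2.3 = 4.7826.
So the minimum matching rate is r = 4.7826 − 1 = 3.783.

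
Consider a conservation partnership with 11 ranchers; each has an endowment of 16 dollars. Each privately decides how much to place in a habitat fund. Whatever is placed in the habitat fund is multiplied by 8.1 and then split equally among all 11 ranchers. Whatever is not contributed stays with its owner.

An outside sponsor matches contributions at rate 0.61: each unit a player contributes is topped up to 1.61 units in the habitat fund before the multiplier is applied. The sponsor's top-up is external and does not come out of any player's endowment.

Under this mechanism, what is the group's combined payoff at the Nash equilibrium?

2295.22 dollars

Under the mechanism each unit contributed yields 8.1 × 1.61 / 11 = 1.1855 back to its contributor per unit of net cost, which exceeds 1, making full contribution the dominant choice for everyone.
At the Nash equilibrium everyone contributes 16. Group total payoff = 8.1 × 1.61 × 176 = 2295.22.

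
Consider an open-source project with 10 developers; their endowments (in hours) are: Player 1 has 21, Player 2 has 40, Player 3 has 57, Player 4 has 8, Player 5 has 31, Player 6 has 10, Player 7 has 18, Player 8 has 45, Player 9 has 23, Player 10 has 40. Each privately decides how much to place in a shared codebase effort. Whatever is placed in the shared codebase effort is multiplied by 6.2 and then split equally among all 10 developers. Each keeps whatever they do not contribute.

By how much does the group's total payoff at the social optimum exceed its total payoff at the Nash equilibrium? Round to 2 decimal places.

1523.60 hours

The private return per contributed unit is 6.2/10 = 0.6200 < 1 for every player regardless of endowment, so the Nash equilibrium is zero contribution and the group total is Σ E_j = 21 + 40 + 57 + 8 + 31 + 10 + 18 + 45 + 23 + 40 = 293.
Each contributed unit returns 6.200 to the group, so the social optimum is full contribution by everyone: group total = 6.200 × 293 = 1816.60.
Efficiency loss = (6.200 − 1) × 293 = 1523.60.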